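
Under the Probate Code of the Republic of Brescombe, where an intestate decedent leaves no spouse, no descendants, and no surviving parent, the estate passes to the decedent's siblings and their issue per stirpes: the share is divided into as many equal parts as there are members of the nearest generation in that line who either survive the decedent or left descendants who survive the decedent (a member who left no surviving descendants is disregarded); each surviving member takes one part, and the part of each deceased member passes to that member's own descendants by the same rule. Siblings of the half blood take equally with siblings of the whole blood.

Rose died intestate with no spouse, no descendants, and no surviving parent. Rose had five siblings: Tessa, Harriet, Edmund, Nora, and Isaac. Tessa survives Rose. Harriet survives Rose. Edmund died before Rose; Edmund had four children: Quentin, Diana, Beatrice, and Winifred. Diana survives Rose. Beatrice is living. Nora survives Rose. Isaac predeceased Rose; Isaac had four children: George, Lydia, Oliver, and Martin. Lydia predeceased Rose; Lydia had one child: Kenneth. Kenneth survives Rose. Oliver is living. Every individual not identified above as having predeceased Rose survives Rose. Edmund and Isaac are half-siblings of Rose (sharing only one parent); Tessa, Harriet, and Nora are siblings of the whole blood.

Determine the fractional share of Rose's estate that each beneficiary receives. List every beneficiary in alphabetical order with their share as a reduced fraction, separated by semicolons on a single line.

Beatrice 1/20; Diana 1/20; George 1/20; Harriet 1/5; Kenneth 1/20; Martin 1/20; Nora 1/5; Oliver 1/20; Quentin 1/20; Tessa 1/5; Winifred 1/20

No spouse, descendants, or parent survives, so the estate passes to Rose's siblings per stirpes.
Half-blood and whole-blood siblings take equally under the stated rule.
The estate is divided into 5 equal shares of 1/5 among Tessa, Harriet, Edmund, Nora, Isaac.
Tessa is living and takes 1/5.
Harriet is living and takes 1/5.
Edmund predeceased; the 1/5 allotted to Edmund's branch passes to Edmund's issue by representation.
The 1/5 is divided into 4 equal shares of 1/20 among Quentin, Diana, Beatrice, Winifred.
Quentin is living and takes 1/20.
Diana is living and takes 1/20.
Beatrice is living and takes 1/20.
Winifred is living and takes 1/20.
Nora is living and takes 1/5.
Isaac predeceased; the 1/5 allotted to Isaac's branch passes to Isaac's issue by representation.
The 1/5 is divided into 4 equal shares of 1/20 among George, Lydia, Oliver, Martin.
George is living and takes 1/20.
Lydia predeceased; the 1/20 allotted to Lydia's branch passes to Lydia's issue by representation.
Kenneth is the sole taker at this level and receives the full 1/20.
Oliver is living and takes 1/20.
Martin is living and takes 1/20.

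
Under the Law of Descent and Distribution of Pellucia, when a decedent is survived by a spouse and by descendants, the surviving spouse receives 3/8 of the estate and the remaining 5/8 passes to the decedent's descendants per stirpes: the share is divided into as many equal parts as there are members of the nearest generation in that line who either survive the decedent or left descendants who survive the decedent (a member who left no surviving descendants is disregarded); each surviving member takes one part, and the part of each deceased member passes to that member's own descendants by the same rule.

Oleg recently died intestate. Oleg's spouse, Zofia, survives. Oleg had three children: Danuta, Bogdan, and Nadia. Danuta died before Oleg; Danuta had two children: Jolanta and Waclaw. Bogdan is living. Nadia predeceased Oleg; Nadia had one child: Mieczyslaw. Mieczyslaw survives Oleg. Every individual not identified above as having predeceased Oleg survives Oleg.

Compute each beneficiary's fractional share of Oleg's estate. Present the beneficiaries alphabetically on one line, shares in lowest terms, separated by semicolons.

Bogdan 5/24; Jolanta 5/48; Mieczyslaw 5/24; Waclaw 5/48; Zofia 3/8

Zofia, as surviving spouse, takes 3/8.
The remaining 5/8 passes to Oleg's descendants per stirpes.
The 5/8 is divided into 3 equal shares of 5/24 among Danuta, Bogdan, Nadia.
Danuta predeceased; the 5/24 allotted to Danuta's branch passes to Danuta's issue by representation.
The 5/24 is divided into 2 equal shares of 5/48 among Jolanta, Waclaw.
Jolanta is living and takes 5/48.
Waclaw is living and takes 5/48.
Bogdan is living and takes 5/24.
Nadia predeceased; the 5/24 allotted to Nadia's branch passes to Nadia's issue by representation.
Mieczyslaw is the sole taker at this level and receives the full 5/24.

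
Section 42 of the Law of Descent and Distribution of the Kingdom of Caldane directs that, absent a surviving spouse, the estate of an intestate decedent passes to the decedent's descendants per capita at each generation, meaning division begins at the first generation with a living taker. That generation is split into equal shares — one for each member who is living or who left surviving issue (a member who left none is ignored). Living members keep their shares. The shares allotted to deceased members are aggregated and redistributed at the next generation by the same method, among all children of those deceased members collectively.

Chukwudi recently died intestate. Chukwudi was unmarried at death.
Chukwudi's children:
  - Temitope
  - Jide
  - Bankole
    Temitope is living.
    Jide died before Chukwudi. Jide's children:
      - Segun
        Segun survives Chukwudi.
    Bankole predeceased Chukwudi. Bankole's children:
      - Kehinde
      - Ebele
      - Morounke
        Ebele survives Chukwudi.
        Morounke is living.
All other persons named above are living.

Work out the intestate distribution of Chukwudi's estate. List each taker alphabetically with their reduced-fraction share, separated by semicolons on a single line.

There is no surviving spouse, so the entire estate passes to Chukwudi's descendants per capita at each generation.
At generation 1 (Temitope, Jide, Bankole) there are 3 shares of (1)/3 = 1/3 each.
Living: Temitope — each takes 1/3.
Deceased: Jide and Bankole. Their combined 2/3 is pooled and carried to generation 2.
At generation 2 (Segun, Kehinde, Ebele, Morounke) there are 4 shares of (2/3)/4 = 1/6 each.
Living: Segun, Kehinde, Ebele, and Morounke — each takes 1/6.

Ebele 1/6; Kehinde 1/6; Morounke 1/6; Segun 1/6; Temitope 1/3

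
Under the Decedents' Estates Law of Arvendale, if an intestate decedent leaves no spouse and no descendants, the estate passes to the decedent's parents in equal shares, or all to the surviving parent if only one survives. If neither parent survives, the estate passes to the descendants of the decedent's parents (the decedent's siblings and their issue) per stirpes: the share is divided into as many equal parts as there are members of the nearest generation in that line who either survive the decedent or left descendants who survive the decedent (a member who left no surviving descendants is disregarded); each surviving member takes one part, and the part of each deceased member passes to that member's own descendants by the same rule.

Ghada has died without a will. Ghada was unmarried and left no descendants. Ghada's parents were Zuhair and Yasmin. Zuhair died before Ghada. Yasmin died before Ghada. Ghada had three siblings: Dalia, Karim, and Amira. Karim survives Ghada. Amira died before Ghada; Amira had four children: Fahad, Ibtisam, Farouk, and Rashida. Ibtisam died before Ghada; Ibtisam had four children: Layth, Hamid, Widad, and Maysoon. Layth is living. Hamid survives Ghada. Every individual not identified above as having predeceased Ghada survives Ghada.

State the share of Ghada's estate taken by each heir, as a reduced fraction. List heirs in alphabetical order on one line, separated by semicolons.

Dalia 1/3; Fahad 1/12; Farouk 1/12; Hamid 1/48; Karim 1/3; Layth 1/48; Maysoon 1/48; Rashida 1/12; Widad 1/48

Neither parent survives and there are no descendants, so the estate passes to Ghada's siblings and their issue per stirpes.
The estate is divided into 3 equal shares of 1/3 among Dalia, Karim, Amira.
Dalia is living and takes 1/3.
Karim is living and takes 1/3.
Amira predeceased; the 1/3 allotted to Amira's branch passes to Amira's issue by representation.
The 1/3 is divided into 4 equal shares of 1/12 among Fahad, Ibtisam, Farouk, Rashida.
Fahad is living and takes 1/12.
Ibtisam predeceased; the 1/12 allotted to Ibtisam's branch passes to Ibtisam's issue by representation.
The 1/12 is divided into 4 equal shares of 1/48 among Layth, Hamid, Widad, Maysoon.
Layth is living and takes 1/48.
Hamid is living and takes 1/48.
Widad is living and takes 1/48.
Maysoon is living and takes 1/48.
Farouk is living and takes 1/12.
Rashida is living and takes 1/12.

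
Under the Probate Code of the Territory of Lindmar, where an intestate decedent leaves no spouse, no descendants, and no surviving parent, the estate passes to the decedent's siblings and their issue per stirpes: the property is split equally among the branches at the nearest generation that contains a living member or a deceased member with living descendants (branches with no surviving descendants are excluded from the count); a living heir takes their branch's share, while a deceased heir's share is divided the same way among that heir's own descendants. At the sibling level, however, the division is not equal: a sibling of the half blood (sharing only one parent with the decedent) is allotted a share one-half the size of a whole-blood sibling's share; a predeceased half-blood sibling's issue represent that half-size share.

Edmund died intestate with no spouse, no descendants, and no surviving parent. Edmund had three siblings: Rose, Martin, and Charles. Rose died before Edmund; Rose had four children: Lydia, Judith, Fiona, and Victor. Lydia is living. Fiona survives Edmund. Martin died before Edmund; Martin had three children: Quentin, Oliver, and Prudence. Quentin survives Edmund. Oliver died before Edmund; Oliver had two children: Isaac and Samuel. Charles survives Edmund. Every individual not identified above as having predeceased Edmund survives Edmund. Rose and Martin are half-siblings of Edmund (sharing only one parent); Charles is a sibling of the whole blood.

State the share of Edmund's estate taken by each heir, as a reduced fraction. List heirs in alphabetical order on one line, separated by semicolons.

No spouse, descendants, or parent survives, so the estate passes to Edmund's siblings per stirpes.
Half-blood siblings count for one-half the weight of whole-blood siblings at the initial division.
Dividing 1 in proportion to weights (total weight 2): Rose (weight 1/2) → 1/4; Martin (weight 1/2) → 1/4; Charles (weight 1) → 1/2.
Rose predeceased; the 1/4 allotted to Rose's branch passes to Rose's issue by representation.
The 1/4 is divided into 4 equal shares of 1/16 among Lydia, Judith, Fiona, Victor.
Lydia is living and takes 1/16.
Judith is living and takes 1/16.
Fiona is living and takes 1/16.
Victor is living and takes 1/16.
Martin predeceased; the 1/4 allotted to Martin's branch passes to Martin's issue by representation.
The 1/4 is divided into 3 equal shares of 1/12 among Quentin, Oliver, Prudence.
Quentin is living and takes 1/12.
Oliver predeceased; the 1/12 allotted to Oliver's branch passes to Oliver's issue by representation.
The 1/12 is divided into 2 equal shares of 1/24 among Isaac, Samuel.
Isaac is living and takes 1/24.
Samuel is living and takes 1/24.
Prudence is living and takes 1/12.
Charles is living and takes 1/2.

Charles 1/2; Fiona 1/16; Isaac 1/24; Judith 1/16; Lydia 1/16; Prudence 1/12; Quentin 1/12; Samuel 1/24; Victor 1/16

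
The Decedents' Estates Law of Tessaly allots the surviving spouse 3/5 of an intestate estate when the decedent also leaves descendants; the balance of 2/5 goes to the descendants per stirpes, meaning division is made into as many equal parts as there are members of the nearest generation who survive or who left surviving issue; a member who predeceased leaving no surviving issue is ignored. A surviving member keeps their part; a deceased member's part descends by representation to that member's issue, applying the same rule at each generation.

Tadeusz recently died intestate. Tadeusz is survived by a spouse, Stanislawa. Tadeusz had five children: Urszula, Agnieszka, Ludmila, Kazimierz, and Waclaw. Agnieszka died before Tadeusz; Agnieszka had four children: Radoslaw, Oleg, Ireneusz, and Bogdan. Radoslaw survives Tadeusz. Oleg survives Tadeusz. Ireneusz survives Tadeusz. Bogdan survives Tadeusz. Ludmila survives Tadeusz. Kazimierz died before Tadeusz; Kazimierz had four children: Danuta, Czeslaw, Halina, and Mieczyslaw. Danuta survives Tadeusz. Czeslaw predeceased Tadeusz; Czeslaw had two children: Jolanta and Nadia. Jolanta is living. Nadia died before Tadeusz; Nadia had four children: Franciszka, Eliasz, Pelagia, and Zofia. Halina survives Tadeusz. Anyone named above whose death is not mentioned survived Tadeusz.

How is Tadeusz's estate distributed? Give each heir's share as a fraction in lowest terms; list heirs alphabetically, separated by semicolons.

Stanislawa, as surviving spouse, takes 3/5.
The remaining 2/5 passes to Tadeusz's descendants per stirpes.
The 2/5 is divided into 5 equal shares of 2/25 among Urszula, Agnieszka, Ludmila, Kazimierz, Waclaw.
Urszula is living and takes 2/25.
Agnieszka predeceased; the 2/25 allotted to Agnieszka's branch passes to Agnieszka's issue by representation.
The 2/25 is divided into 4 equal shares of 1/50 among Radoslaw, Oleg, Ireneusz, Bogdan.
Radoslaw is living and takes 1/50.
Oleg is living and takes 1/50.
Ireneusz is living and takes 1/50.
Bogdan is living and takes 1/50.
Ludmila is living and takes 2/25.
Kazimierz predeceased; the 2/25 allotted to Kazimierz's branch passes to Kazimierz's issue by representation.
The 2/25 is divided into 4 equal shares of 1/50 among Danuta, Czeslaw, Halina, Mieczyslaw.
Danuta is living and takes 1/50.
Czeslaw predeceased; the 1/50 allotted to Czeslaw's branch passes to Czeslaw's issue by representation.
The 1/50 is divided into 2 equal shares of 1/100 among Jolanta, Nadia.
Jolanta is living and takes 1/100.
Nadia predeceased; the 1/100 allotted to Nadia's branch passes to Nadia's issue by representation.
The 1/100 is divided into 4 equal shares of 1/400 among Franciszka, Eliasz, Pelagia, Zofia.
Franciszka is living and takes 1/400.
Eliasz is living and takes 1/400.
Pelagia is living and takes 1/400.
Zofia is living and takes 1/400.
Halina is living and takes 1/50.
Mieczyslaw is living and takes 1/50.
Waclaw is living and takes 2/25.

Bogdan 1/50; Danuta 1/50; Eliasz 1/400; Franciszka 1/400; Halina 1/50; Ireneusz 1/50; Jolanta 1/100; Ludmila 2/25; Mieczyslaw 1/50; Oleg 1/50; Pelagia 1/400; Radoslaw 1/50; Stanislawa 3/5; Urszula 2/25; Waclaw 2/25; Zofia 1/400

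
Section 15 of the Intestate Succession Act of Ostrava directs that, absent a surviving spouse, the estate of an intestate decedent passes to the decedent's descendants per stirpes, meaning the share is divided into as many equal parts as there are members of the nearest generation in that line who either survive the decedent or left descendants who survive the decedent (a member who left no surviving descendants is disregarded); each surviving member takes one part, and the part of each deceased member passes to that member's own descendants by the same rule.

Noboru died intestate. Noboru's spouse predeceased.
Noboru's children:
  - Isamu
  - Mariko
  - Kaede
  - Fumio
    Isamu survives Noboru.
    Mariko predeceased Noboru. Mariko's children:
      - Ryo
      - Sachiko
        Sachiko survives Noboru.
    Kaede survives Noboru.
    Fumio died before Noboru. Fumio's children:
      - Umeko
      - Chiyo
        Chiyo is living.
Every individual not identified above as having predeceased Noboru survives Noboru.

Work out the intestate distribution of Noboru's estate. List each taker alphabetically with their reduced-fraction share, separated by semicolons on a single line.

There is no surviving spouse, so the entire estate passes to Noboru's descendants per stirpes.
The estate is divided into 4 equal shares of 1/4 among Isamu, Mariko, Kaede, Fumio.
Isamu is living and takes 1/4.
Mariko predeceased; the 1/4 allotted to Mariko's branch passes to Mariko's issue by representation.
The 1/4 is divided into 2 equal shares of 1/8 among Ryo, Sachiko.
Ryo is living and takes 1/8.
Sachiko is living and takes 1/8.
Kaede is living and takes 1/4.
Fumio predeceased; the 1/4 allotted to Fumio's branch passes to Fumio's issue by representation.
The 1/4 is divided into 2 equal shares of 1/8 among Umeko, Chiyo.
Umeko is living and takes 1/8.
Chiyo is living and takes 1/8.

Chiyo 1/8; Isamu 1/4; Kaede 1/4; Ryo 1/8; Sachiko 1/8; Umeko 1/8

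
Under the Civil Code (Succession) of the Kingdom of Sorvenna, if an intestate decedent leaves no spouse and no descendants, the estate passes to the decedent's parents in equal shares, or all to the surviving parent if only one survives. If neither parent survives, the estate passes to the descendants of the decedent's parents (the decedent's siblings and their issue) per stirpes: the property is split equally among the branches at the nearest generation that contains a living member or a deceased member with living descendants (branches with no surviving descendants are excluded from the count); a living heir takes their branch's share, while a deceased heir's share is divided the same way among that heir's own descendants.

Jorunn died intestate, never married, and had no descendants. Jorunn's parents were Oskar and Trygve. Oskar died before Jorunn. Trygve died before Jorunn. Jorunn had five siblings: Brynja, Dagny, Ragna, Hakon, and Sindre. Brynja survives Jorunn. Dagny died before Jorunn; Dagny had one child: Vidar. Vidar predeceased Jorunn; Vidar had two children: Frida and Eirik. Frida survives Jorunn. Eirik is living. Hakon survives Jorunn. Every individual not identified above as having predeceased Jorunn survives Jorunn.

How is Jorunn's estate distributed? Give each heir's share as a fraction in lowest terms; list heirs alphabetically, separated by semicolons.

Brynja 1/5; Eirik 1/10; Frida 1/10; Hakon 1/5; Ragna 1/5; Sindre 1/5

Neither parent survives and there are no descendants, so the estate passes to Jorunn's siblings and their issue per stirpes.
The estate is divided into 5 equal shares of 1/5 among Brynja, Dagny, Ragna, Hakon, Sindre.
Brynja is living and takes 1/5.
Dagny predeceased; the 1/5 allotted to Dagny's branch passes to Dagny's issue by representation.
Vidar's line is the sole branch at this level, so the full 1/5 passes to Vidar's issue by representation.
The 1/5 is divided into 2 equal shares of 1/10 among Frida, Eirik.
Frida is living and takes 1/10.
Eirik is living and takes 1/10.
Ragna is living and takes 1/5.
Hakon is living and takes 1/5.
Sindre is living and takes 1/5.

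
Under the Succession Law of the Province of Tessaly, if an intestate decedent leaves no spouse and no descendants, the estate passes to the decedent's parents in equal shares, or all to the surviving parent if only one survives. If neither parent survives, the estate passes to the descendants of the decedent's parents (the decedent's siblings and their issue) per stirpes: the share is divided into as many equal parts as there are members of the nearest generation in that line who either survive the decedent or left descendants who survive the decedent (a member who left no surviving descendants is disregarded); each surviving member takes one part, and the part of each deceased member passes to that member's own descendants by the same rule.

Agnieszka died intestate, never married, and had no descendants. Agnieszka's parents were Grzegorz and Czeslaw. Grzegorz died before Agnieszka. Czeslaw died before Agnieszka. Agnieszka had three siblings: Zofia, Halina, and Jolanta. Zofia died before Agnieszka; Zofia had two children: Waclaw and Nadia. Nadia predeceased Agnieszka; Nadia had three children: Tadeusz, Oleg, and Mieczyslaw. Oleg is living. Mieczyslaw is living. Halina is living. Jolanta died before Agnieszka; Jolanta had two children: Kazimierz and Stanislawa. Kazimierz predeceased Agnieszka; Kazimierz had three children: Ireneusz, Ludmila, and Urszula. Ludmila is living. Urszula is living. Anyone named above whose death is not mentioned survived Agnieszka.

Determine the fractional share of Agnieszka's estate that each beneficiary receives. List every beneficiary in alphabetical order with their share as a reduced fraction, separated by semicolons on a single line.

Neither parent survives and there are no descendants, so the estate passes to Agnieszka's siblings and their issue per stirpes.
The estate is divided into 3 equal shares of 1/3 among Zofia, Halina, Jolanta.
Zofia predeceased; the 1/3 allotted to Zofia's branch passes to Zofia's issue by representation.
The 1/3 is divided into 2 equal shares of 1/6 among Waclaw, Nadia.
Waclaw is living and takes 1/6.
Nadia predeceased; the 1/6 allotted to Nadia's branch passes to Nadia's issue by representation.
The 1/6 is divided into 3 equal shares of 1/18 among Tadeusz, Oleg, Mieczyslaw.
Tadeusz is living and takes 1/18.
Oleg is living and takes 1/18.
Mieczyslaw is living and takes 1/18.
Halina is living and takes 1/3.
Jolanta predeceased; the 1/3 allotted to Jolanta's branch passes to Jolanta's issue by representation.
The 1/3 is divided into 2 equal shares of 1/6 among Kazimierz, Stanislawa.
Kazimierz predeceased; the 1/6 allotted to Kazimierz's branch passes to Kazimierz's issue by representation.
The 1/6 is divided into 3 equal shares of 1/18 among Ireneusz, Ludmila, Urszula.
Ireneusz is living and takes 1/18.
Ludmila is living and takes 1/18.
Urszula is living and takes 1/18.
Stanislawa is living and takes 1/6.

Halina 1/3; Ireneusz 1/18; Ludmila 1/18; Mieczyslaw 1/18; Oleg 1/18; Stanislawa 1/6; Tadeusz 1/18; Urszula 1/18; Waclaw 1/6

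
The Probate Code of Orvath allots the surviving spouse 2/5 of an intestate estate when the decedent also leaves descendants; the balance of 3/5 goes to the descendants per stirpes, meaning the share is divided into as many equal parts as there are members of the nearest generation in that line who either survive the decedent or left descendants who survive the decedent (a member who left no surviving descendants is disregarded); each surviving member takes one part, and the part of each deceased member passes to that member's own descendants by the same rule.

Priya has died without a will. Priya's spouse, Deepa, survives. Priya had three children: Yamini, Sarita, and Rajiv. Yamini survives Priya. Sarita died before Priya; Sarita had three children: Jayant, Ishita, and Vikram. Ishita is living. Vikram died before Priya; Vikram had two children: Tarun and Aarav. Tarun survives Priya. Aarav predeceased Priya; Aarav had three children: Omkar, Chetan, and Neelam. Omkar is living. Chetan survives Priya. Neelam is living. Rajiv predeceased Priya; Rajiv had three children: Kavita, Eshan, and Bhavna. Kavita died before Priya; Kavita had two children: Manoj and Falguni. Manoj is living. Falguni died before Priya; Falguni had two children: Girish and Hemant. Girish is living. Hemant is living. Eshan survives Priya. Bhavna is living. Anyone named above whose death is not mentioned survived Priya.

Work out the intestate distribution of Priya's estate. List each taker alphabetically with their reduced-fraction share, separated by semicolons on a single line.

Deepa, as surviving spouse, takes 2/5.
The remaining 3/5 passes to Priya's descendants per stirpes.
The 3/5 is divided into 3 equal shares of 1/5 among Yamini, Sarita, Rajiv.
Yamini is living and takes 1/5.
Sarita predeceased; the 1/5 allotted to Sarita's branch passes to Sarita's issue by representation.
The 1/5 is divided into 3 equal shares of 1/15 among Jayant, Ishita, Vikram.
Jayant is living and takes 1/15.
Ishita is living and takes 1/15.
Vikram predeceased; the 1/15 allotted to Vikram's branch passes to Vikram's issue by representation.
The 1/15 is divided into 2 equal shares of 1/30 among Tarun, Aarav.
Tarun is living and takes 1/30.
Aarav predeceased; the 1/30 allotted to Aarav's branch passes to Aarav's issue by representation.
The 1/30 is divided into 3 equal shares of 1/90 among Omkar, Chetan, Neelam.
Omkar is living and takes 1/90.
Chetan is living and takes 1/90.
Neelam is living and takes 1/90.
Rajiv predeceased; the 1/5 allotted to Rajiv's branch passes to Rajiv's issue by representation.
The 1/5 is divided into 3 equal shares of 1/15 among Kavita, Eshan, Bhavna.
Kavita predeceased; the 1/15 allotted to Kavita's branch passes to Kavita's issue by representation.
The 1/15 is divided into 2 equal shares of 1/30 among Manoj, Falguni.
Manoj is living and takes 1/30.
Falguni predeceased; the 1/30 allotted to Falguni's branch passes to Falguni's issue by representation.
The 1/30 is divided into 2 equal shares of 1/60 among Girish, Hemant.
Girish is living and takes 1/60.
Hemant is living and takes 1/60.
Eshan is living and takes 1/15.
Bhavna is living and takes 1/15.

Bhavna 1/15; Chetan 1/90; Deepa 2/5; Eshan 1/15; Girish 1/60; Hemant 1/60; Ishita 1/15; Jayant 1/15; Manoj 1/30; Neelam 1/90; Omkar 1/90; Tarun 1/30; Yamini 1/5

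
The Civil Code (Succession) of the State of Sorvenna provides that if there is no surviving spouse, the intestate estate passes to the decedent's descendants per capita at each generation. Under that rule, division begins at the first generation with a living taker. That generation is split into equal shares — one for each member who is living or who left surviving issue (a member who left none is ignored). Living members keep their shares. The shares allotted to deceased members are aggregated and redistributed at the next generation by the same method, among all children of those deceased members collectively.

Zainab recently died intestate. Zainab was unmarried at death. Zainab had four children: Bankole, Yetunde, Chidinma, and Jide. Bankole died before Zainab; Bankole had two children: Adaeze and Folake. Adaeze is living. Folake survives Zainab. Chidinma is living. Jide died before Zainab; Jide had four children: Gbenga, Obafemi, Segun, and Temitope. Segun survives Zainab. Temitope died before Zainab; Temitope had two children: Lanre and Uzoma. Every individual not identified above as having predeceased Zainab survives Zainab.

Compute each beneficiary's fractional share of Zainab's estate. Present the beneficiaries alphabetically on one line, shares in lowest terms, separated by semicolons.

There is no surviving spouse, so the entire estate passes to Zainab's descendants per capita at each generation.
At generation 1 (Bankole, Yetunde, Chidinma, Jide) there are 4 shares of (1)/4 = 1/4 each.
Living: Yetunde and Chidinma — each takes 1/4.
Deceased: Bankole and Jide. Their combined 1/2 is pooled and carried to generation 2.
At generation 2 (Adaeze, Folake, Gbenga, Obafemi, Segun, Temitope) there are 6 shares of (1/2)/6 = 1/12 each.
Living: Adaeze, Folake, Gbenga, Obafemi, and Segun — each takes 1/12.
Deceased: Temitope. That 1/12 share is carried to generation 3.
At generation 3 (Lanre, Uzoma) there are 2 shares of (1/12)/2 = 1/24 each.
Living: Lanre and Uzoma — each takes 1/24.

Adaeze 1/12; Chidinma 1/4; Folake 1/12; Gbenga 1/12; Lanre 1/24; Obafemi 1/12; Segun 1/12; Uzoma 1/24; Yetunde 1/4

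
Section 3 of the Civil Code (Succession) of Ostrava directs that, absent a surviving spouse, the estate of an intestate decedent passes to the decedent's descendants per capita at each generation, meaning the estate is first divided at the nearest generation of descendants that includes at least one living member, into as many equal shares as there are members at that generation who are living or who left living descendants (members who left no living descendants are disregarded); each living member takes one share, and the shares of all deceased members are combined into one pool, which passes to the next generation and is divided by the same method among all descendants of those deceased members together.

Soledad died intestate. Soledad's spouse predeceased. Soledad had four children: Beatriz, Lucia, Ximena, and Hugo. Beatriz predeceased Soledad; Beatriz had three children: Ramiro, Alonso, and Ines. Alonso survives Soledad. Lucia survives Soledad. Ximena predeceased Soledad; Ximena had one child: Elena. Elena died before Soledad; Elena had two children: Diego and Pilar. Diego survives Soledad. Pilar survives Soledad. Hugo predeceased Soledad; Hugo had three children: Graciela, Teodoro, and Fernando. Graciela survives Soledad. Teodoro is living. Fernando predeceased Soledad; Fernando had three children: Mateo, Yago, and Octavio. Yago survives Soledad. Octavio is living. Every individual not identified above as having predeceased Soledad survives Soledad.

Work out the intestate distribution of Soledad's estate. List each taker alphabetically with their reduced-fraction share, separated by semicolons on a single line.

There is no surviving spouse, so the entire estate passes to Soledad's descendants per capita at each generation.
At generation 1 (Beatriz, Lucia, Ximena, Hugo) there are 4 shares of (1)/4 = 1/4 each.
Living: Lucia — each takes 1/4.
Deceased: Beatriz, Ximena, and Hugo. Their combined 3/4 is pooled and carried to generation 2.
At generation 2 (Ramiro, Alonso, Ines, Elena, Graciela, Teodoro, Fernando) there are 7 shares of (3/4)/7 = 3/28 each.
Living: Ramiro, Alonso, Ines, Graciela, and Teodoro — each takes 3/28.
Deceased: Elena and Fernando. Their combined 3/14 is pooled and carried to generation 3.
At generation 3 (Diego, Pilar, Mateo, Yago, Octavio) there are 5 shares of (3/14)/5 = 3/70 each.
Living: Diego, Pilar, Mateo, Yago, and Octavio — each takes 3/70.

Alonso 3/28; Diego 3/70; Graciela 3/28; Ines 3/28; Lucia 1/4; Mateo 3/70; Octavio 3/70; Pilar 3/70; Ramiro 3/28; Teodoro 3/28; Yago 3/70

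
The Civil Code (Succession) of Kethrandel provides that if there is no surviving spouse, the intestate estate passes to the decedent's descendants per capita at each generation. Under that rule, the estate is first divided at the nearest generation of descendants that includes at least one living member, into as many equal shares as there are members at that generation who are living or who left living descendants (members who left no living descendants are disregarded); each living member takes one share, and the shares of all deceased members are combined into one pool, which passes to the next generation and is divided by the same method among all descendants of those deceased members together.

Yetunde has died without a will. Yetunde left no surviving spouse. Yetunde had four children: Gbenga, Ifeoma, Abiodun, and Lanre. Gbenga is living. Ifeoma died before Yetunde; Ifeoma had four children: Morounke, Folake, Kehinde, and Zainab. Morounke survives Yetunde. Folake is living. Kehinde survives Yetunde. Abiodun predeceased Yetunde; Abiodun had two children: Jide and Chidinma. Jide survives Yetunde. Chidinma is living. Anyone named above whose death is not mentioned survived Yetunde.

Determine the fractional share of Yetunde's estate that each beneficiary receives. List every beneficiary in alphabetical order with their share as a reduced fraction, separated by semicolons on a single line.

Chidinma 1/12; Folake 1/12; Gbenga 1/4; Jide 1/12; Kehinde 1/12; Lanre 1/4; Morounke 1/12; Zainab 1/12

There is no surviving spouse, so the entire estate passes to Yetunde's descendants per capita at each generation.
At generation 1 (Gbenga, Ifeoma, Abiodun, Lanre) there are 4 shares of (1)/4 = 1/4 each.
Living: Gbenga and Lanre — each takes 1/4.
Deceased: Ifeoma and Abiodun. Their combined 1/2 is pooled and carried to generation 2.
At generation 2 (Morounke, Folake, Kehinde, Zainab, Jide, Chidinma) there are 6 shares of (1/2)/6 = 1/12 each.
Living: Morounke, Folake, Kehinde, Zainab, Jide, and Chidinma — each takes 1/12.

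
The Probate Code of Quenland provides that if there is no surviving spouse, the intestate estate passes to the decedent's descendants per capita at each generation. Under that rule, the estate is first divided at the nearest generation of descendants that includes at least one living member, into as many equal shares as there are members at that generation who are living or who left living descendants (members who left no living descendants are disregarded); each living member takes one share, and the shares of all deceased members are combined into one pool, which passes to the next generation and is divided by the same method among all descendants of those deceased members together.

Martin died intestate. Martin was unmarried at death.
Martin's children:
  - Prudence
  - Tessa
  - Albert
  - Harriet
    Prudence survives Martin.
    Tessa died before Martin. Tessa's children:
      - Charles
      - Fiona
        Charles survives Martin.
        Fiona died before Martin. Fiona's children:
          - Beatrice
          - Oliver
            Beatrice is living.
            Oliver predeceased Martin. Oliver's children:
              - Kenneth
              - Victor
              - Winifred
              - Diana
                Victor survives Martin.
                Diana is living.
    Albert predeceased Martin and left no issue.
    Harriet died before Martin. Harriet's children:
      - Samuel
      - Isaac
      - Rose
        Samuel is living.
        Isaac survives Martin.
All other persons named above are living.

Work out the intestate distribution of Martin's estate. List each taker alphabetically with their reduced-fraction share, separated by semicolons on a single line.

Beatrice 1/15; Charles 2/15; Diana 1/60; Isaac 2/15; Kenneth 1/60; Prudence 1/3; Rose 2/15; Samuel 2/15; Victor 1/60; Winifred 1/60

There is no surviving spouse, so the entire estate passes to Martin's descendants per capita at each generation.
At generation 1 (Prudence, Tessa, Harriet) there are 3 shares of (1)/3 = 1/3 each.
Living: Prudence — each takes 1/3.
Deceased: Tessa and Harriet. Their combined 2/3 is pooled and carried to generation 2.
At generation 2 (Charles, Fiona, Samuel, Isaac, Rose) there are 5 shares of (2/3)/5 = 2/15 each.
Living: Charles, Samuel, Isaac, and Rose — each takes 2/15.
Deceased: Fiona. That 2/15 share is carried to generation 3.
At generation 3 (Beatrice, Oliver) there are 2 shares of (2/15)/2 = 1/15 each.
Living: Beatrice — each takes 1/15.
Deceased: Oliver. That 1/15 share is carried to generation 4.
At generation 4 (Kenneth, Victor, Winifred, Diana) there are 4 shares of (1/15)/4 = 1/60 each.
Living: Kenneth, Victor, Winifred, and Diana — each takes 1/60.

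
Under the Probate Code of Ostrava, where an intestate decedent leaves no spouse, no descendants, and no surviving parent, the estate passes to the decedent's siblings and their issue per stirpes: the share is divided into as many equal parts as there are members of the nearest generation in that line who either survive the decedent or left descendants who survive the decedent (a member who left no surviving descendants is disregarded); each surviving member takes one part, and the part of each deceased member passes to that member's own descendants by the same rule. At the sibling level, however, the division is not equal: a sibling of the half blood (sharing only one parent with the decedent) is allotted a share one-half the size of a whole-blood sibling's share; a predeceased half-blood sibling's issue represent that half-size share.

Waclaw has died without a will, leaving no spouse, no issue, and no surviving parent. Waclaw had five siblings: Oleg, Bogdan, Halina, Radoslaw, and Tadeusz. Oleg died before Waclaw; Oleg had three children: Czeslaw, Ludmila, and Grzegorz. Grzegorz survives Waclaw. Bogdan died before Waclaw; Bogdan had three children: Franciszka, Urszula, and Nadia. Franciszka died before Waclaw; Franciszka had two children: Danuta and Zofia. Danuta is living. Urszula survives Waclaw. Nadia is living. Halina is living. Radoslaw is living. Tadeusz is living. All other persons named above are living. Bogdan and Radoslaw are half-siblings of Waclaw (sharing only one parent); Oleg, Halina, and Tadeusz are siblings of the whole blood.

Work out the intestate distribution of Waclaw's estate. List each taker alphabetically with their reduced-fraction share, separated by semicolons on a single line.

No spouse, descendants, or parent survives, so the estate passes to Waclaw's siblings per stirpes.
Half-blood siblings count for one-half the weight of whole-blood siblings at the initial division.
Dividing 1 in proportion to weights (total weight 4): Oleg (weight 1) → 1/4; Bogdan (weight 1/2) → 1/8; Halina (weight 1) → 1/4; Radoslaw (weight 1/2) → 1/8; Tadeusz (weight 1) → 1/4.
Oleg predeceased; the 1/4 allotted to Oleg's branch passes to Oleg's issue by representation.
The 1/4 is divided into 3 equal shares of 1/12 among Czeslaw, Ludmila, Grzegorz.
Czeslaw is living and takes 1/12.
Ludmila is living and takes 1/12.
Grzegorz is living and takes 1/12.
Bogdan predeceased; the 1/8 allotted to Bogdan's branch passes to Bogdan's issue by representation.
The 1/8 is divided into 3 equal shares of 1/24 among Franciszka, Urszula, Nadia.
Franciszka predeceased; the 1/24 allotted to Franciszka's branch passes to Franciszka's issue by representation.
The 1/24 is divided into 2 equal shares of 1/48 among Danuta, Zofia.
Danuta is living and takes 1/48.
Zofia is living and takes 1/48.
Urszula is living and takes 1/24.
Nadia is living and takes 1/24.
Halina is living and takes 1/4.
Radoslaw is living and takes 1/8.
Tadeusz is living and takes 1/4.

Czeslaw 1/12; Danuta 1/48; Grzegorz 1/12; Halina 1/4; Ludmila 1/12; Nadia 1/24; Radoslaw 1/8; Tadeusz 1/4; Urszula 1/24; Zofia 1/48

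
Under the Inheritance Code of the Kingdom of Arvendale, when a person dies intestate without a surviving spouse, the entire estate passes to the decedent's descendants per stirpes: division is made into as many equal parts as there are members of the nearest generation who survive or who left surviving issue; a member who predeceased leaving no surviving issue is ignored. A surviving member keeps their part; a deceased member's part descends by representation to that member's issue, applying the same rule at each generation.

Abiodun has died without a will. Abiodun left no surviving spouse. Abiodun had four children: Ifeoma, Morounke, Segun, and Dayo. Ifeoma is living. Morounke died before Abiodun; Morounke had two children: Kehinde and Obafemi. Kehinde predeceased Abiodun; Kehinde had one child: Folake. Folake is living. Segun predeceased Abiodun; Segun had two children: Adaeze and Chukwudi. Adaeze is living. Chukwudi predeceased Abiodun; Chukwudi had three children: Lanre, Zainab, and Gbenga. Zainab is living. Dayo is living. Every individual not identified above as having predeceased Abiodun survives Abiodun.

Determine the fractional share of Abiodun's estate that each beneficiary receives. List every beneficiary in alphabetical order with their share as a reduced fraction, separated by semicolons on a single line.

There is no surviving spouse, so the entire estate passes to Abiodun's descendants per stirpes.
The estate is divided into 4 equal shares of 1/4 among Ifeoma, Morounke, Segun, Dayo.
Ifeoma is living and takes 1/4.
Morounke predeceased; the 1/4 allotted to Morounke's branch passes to Morounke's issue by representation.
The 1/4 is divided into 2 equal shares of 1/8 among Kehinde, Obafemi.
Kehinde predeceased; the 1/8 allotted to Kehinde's branch passes to Kehinde's issue by representation.
Folake is the sole taker at this level and receives the full 1/8.
Obafemi is living and takes 1/8.
Segun predeceased; the 1/4 allotted to Segun's branch passes to Segun's issue by representation.
The 1/4 is divided into 2 equal shares of 1/8 among Adaeze, Chukwudi.
Adaeze is living and takes 1/8.
Chukwudi predeceased; the 1/8 allotted to Chukwudi's branch passes to Chukwudi's issue by representation.
The 1/8 is divided into 3 equal shares of 1/24 among Lanre, Zainab, Gbenga.
Lanre is living and takes 1/24.
Zainab is living and takes 1/24.
Gbenga is living and takes 1/24.
Dayo is living and takes 1/4.

Adaeze 1/8; Dayo 1/4; Folake 1/8; Gbenga 1/24; Ifeoma 1/4; Lanre 1/24; Obafemi 1/8; Zainab 1/24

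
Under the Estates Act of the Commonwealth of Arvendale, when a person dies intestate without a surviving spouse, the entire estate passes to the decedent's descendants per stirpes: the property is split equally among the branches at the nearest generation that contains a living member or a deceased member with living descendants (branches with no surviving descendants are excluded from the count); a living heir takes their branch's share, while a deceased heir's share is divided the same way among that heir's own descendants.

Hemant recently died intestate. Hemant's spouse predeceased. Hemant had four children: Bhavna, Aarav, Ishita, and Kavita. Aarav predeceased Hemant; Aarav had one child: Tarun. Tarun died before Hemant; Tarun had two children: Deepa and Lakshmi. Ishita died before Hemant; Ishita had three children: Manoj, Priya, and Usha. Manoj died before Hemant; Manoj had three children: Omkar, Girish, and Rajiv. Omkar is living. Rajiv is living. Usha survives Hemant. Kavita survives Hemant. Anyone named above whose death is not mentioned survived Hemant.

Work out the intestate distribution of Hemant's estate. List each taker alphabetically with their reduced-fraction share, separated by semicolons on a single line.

Bhavna 1/4; Deepa 1/8; Girish 1/36; Kavita 1/4; Lakshmi 1/8; Omkar 1/36; Priya 1/12; Rajiv 1/36; Usha 1/12

There is no surviving spouse, so the entire estate passes to Hemant's descendants per stirpes.
The estate is divided into 4 equal shares of 1/4 among Bhavna, Aarav, Ishita, Kavita.
Bhavna is living and takes 1/4.
Aarav predeceased; the 1/4 allotted to Aarav's branch passes to Aarav's issue by representation.
Tarun's line is the sole branch at this level, so the full 1/4 passes to Tarun's issue by representation.
The 1/4 is divided into 2 equal shares of 1/8 among Deepa, Lakshmi.
Deepa is living and takes 1/8.
Lakshmi is living and takes 1/8.
Ishita predeceased; the 1/4 allotted to Ishita's branch passes to Ishita's issue by representation.
The 1/4 is divided into 3 equal shares of 1/12 among Manoj, Priya, Usha.
Manoj predeceased; the 1/12 allotted to Manoj's branch passes to Manoj's issue by representation.
The 1/12 is divided into 3 equal shares of 1/36 among Omkar, Girish, Rajiv.
Omkar is living and takes 1/36.
Girish is living and takes 1/36.
Rajiv is living and takes 1/36.
Priya is living and takes 1/12.
Usha is living and takes 1/12.
Kavita is living and takes 1/4.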